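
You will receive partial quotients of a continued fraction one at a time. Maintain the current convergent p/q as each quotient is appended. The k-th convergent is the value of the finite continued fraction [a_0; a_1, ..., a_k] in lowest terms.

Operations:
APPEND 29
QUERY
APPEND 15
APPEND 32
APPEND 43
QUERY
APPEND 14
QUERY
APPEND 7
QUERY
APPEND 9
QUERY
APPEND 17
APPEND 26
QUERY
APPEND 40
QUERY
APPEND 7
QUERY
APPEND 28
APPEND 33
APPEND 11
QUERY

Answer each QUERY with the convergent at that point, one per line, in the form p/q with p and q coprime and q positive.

29/1
601619/20698
8436647/290253
59658148/2052469
545359979/18762474
243145582545/8365140176
9735154079591/334926621567
68389224139682/2352851491145
701318849982146570/24128057054402823

APPEND 29: p_0 = 29·1 + 0 = 29, q_0 = 29·0 + 1 = 1 → 29/1
APPEND 15: p_1 = 15·29 + 1 = 436, q_1 = 15·1 + 0 = 15 → 436/15
APPEND 32: p_2 = 32·436 + 29 = 13981, q_2 = 32·15 + 1 = 481 → 13981/481
APPEND 43: p_3 = 43·13981 + 436 = 601619, q_3 = 43·481 + 15 = 20698 → 601619/20698
APPEND 14: p_4 = 14·601619 + 13981 = 8436647, q_4 = 14·20698 + 481 = 290253 → 8436647/290253
APPEND 7: p_5 = 7·8436647 + 601619 = 59658148, q_5 = 7·290253 + 20698 = 2052469 → 59658148/2052469
APPEND 9: p_6 = 9·59658148 + 8436647 = 545359979, q_6 = 9·2052469 + 290253 = 18762474 → 545359979/18762474
APPEND 17: p_7 = 17·545359979 + 59658148 = 9330777791, q_7 = 17·18762474 + 2052469 = 321014527 → 9330777791/321014527
APPEND 26: p_8 = 26·9330777791 + 545359979 = 243145582545, q_8 = 26·321014527 + 18762474 = 8365140176 → 243145582545/8365140176
APPEND 40: p_9 = 40·243145582545 + 9330777791 = 9735154079591, q_9 = 40·8365140176 + 321014527 = 334926621567 → 9735154079591/334926621567
APPEND 7: p_10 = 7·9735154079591 + 243145582545 = 68389224139682, q_10 = 7·334926621567 + 8365140176 = 2352851491145 → 68389224139682/2352851491145
APPEND 28: p_11 = 28·68389224139682 + 9735154079591 = 1924633429990687, q_11 = 28·2352851491145 + 334926621567 = 66214768373627 → 1924633429990687/66214768373627
APPEND 33: p_12 = 33·1924633429990687 + 68389224139682 = 63581292413832353, q_12 = 33·66214768373627 + 2352851491145 = 2187440207820836 → 63581292413832353/2187440207820836
APPEND 11: p_13 = 11·63581292413832353 + 1924633429990687 = 701318849982146570, q_13 = 11·2187440207820836 + 66214768373627 = 24128057054402823 → 701318849982146570/24128057054402823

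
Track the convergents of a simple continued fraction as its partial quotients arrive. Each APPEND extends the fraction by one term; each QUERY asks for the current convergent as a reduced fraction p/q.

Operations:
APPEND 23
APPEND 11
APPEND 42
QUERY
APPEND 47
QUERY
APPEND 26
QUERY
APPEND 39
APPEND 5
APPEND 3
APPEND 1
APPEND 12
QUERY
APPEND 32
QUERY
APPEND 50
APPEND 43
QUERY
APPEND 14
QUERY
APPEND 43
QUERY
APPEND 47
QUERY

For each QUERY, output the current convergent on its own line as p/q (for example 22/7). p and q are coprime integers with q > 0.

APPEND 23: p_0 = 23·1 + 0 = 23, q_0 = 23·0 + 1 = 1 → 23/1
APPEND 11: p_1 = 11·23 + 1 = 254, q_1 = 11·1 + 0 = 11 → 254/11
APPEND 42: p_2 = 42·254 + 23 = 10691, q_2 = 42·11 + 1 = 463 → 10691/463
APPEND 47: p_3 = 47·10691 + 254 = 502731, q_3 = 47·463 + 11 = 21772 → 502731/21772
APPEND 26: p_4 = 26·502731 + 10691 = 13081697, q_4 = 26·21772 + 463 = 566535 → 13081697/566535
APPEND 39: p_5 = 39·13081697 + 502731 = 510688914, q_5 = 39·566535 + 21772 = 22116637 → 510688914/22116637
APPEND 5: p_6 = 5·510688914 + 13081697 = 2566526267, q_6 = 5·22116637 + 566535 = 111149720 → 2566526267/111149720
APPEND 3: p_7 = 3·2566526267 + 510688914 = 8210267715, q_7 = 3·111149720 + 22116637 = 355565797 → 8210267715/355565797
APPEND 1: p_8 = 1·8210267715 + 2566526267 = 10776793982, q_8 = 1·355565797 + 111149720 = 466715517 → 10776793982/466715517
APPEND 12: p_9 = 12·10776793982 + 8210267715 = 137531795499, q_9 = 12·466715517 + 355565797 = 5956152001 → 137531795499/5956152001
APPEND 32: p_10 = 32·137531795499 + 10776793982 = 4411794249950, q_10 = 32·5956152001 + 466715517 = 191063579549 → 4411794249950/191063579549
APPEND 50: p_11 = 50·4411794249950 + 137531795499 = 220727244292999, q_11 = 50·191063579549 + 5956152001 = 9559135129451 → 220727244292999/9559135129451
APPEND 43: p_12 = 43·220727244292999 + 4411794249950 = 9495683298848907, q_12 = 43·9559135129451 + 191063579549 = 411233874145942 → 9495683298848907/411233874145942
APPEND 14: p_13 = 14·9495683298848907 + 220727244292999 = 133160293428177697, q_13 = 14·411233874145942 + 9559135129451 = 5766833373172639 → 133160293428177697/5766833373172639
APPEND 43: p_14 = 43·133160293428177697 + 9495683298848907 = 5735388300710489878, q_14 = 43·5766833373172639 + 411233874145942 = 248385068920569419 → 5735388300710489878/248385068920569419
APPEND 47: p_15 = 47·5735388300710489878 + 133160293428177697 = 269696410426821201963, q_15 = 47·248385068920569419 + 5766833373172639 = 11679865072639935332 → 269696410426821201963/11679865072639935332

10691/463
502731/21772
13081697/566535
137531795499/5956152001
4411794249950/191063579549
9495683298848907/411233874145942
133160293428177697/5766833373172639
5735388300710489878/248385068920569419
269696410426821201963/11679865072639935332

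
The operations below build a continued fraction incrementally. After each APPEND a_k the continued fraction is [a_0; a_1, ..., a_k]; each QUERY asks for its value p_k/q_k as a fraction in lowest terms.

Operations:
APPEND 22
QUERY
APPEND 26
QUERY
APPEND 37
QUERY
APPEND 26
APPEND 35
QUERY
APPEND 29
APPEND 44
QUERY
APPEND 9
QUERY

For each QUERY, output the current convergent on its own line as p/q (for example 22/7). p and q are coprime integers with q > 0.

APPEND 22: p_0 = 22·1 + 0 = 22, q_0 = 22·0 + 1 = 1 → 22/1
APPEND 26: p_1 = 26·22 + 1 = 573, q_1 = 26·1 + 0 = 26 → 573/26
APPEND 37: p_2 = 37·573 + 22 = 21223, q_2 = 37·26 + 1 = 963 → 21223/963
APPEND 26: p_3 = 26·21223 + 573 = 552371, q_3 = 26·963 + 26 = 25064 → 552371/25064
APPEND 35: p_4 = 35·552371 + 21223 = 19354208, q_4 = 35·25064 + 963 = 878203 → 19354208/878203
APPEND 29: p_5 = 29·19354208 + 552371 = 561824403, q_5 = 29·878203 + 25064 = 25492951 → 561824403/25492951
APPEND 44: p_6 = 44·561824403 + 19354208 = 24739627940, q_6 = 44·25492951 + 878203 = 1122568047 → 24739627940/1122568047
APPEND 9: p_7 = 9·24739627940 + 561824403 = 223218475863, q_7 = 9·1122568047 + 25492951 = 10128605374 → 223218475863/10128605374

22/1
573/26
21223/963
19354208/878203
24739627940/1122568047
223218475863/10128605374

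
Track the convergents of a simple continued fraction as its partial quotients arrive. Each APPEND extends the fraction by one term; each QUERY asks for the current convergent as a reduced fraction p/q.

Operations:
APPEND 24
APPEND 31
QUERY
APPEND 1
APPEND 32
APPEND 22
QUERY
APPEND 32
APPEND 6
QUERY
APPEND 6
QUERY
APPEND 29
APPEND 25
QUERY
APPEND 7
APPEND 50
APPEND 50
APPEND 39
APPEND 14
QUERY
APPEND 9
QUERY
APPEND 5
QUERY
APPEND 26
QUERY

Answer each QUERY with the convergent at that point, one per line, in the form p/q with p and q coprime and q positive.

APPEND 24: p_0 = 24·1 + 0 = 24, q_0 = 24·0 + 1 = 1 → 24/1
APPEND 31: p_1 = 31·24 + 1 = 745, q_1 = 31·1 + 0 = 31 → 745/31
APPEND 1: p_2 = 1·745 + 24 = 769, q_2 = 1·31 + 1 = 32 → 769/32
APPEND 32: p_3 = 32·769 + 745 = 25353, q_3 = 32·32 + 31 = 1055 → 25353/1055
APPEND 22: p_4 = 22·25353 + 769 = 558535, q_4 = 22·1055 + 32 = 23242 → 558535/23242
APPEND 32: p_5 = 32·558535 + 25353 = 17898473, q_5 = 32·23242 + 1055 = 744799 → 17898473/744799
APPEND 6: p_6 = 6·17898473 + 558535 = 107949373, q_6 = 6·744799 + 23242 = 4492036 → 107949373/4492036
APPEND 6: p_7 = 6·107949373 + 17898473 = 665594711, q_7 = 6·4492036 + 744799 = 27697015 → 665594711/27697015
APPEND 29: p_8 = 29·665594711 + 107949373 = 19410195992, q_8 = 29·27697015 + 4492036 = 807705471 → 19410195992/807705471
APPEND 25: p_9 = 25·19410195992 + 665594711 = 485920494511, q_9 = 25·807705471 + 27697015 = 20220333790 → 485920494511/20220333790
APPEND 7: p_10 = 7·485920494511 + 19410195992 = 3420853657569, q_10 = 7·20220333790 + 807705471 = 142350042001 → 3420853657569/142350042001
APPEND 50: p_11 = 50·3420853657569 + 485920494511 = 171528603372961, q_11 = 50·142350042001 + 20220333790 = 7137722433840 → 171528603372961/7137722433840
APPEND 50: p_12 = 50·171528603372961 + 3420853657569 = 8579851022305619, q_12 = 50·7137722433840 + 142350042001 = 357028471734001 → 8579851022305619/357028471734001
APPEND 39: p_13 = 39·8579851022305619 + 171528603372961 = 334785718473292102, q_13 = 39·357028471734001 + 7137722433840 = 13931248120059879 → 334785718473292102/13931248120059879
APPEND 14: p_14 = 14·334785718473292102 + 8579851022305619 = 4695579909648395047, q_14 = 14·13931248120059879 + 357028471734001 = 195394502152572307 → 4695579909648395047/195394502152572307
APPEND 9: p_15 = 9·4695579909648395047 + 334785718473292102 = 42595004905308847525, q_15 = 9·195394502152572307 + 13931248120059879 = 1772481767493210642 → 42595004905308847525/1772481767493210642
APPEND 5: p_16 = 5·42595004905308847525 + 4695579909648395047 = 217670604436192632672, q_16 = 5·1772481767493210642 + 195394502152572307 = 9057803339618625517 → 217670604436192632672/9057803339618625517
APPEND 26: p_17 = 26·217670604436192632672 + 42595004905308847525 = 5702030720246317296997, q_17 = 26·9057803339618625517 + 1772481767493210642 = 237275368597577474084 → 5702030720246317296997/237275368597577474084

745/31
558535/23242
107949373/4492036
665594711/27697015
485920494511/20220333790
4695579909648395047/195394502152572307
42595004905308847525/1772481767493210642
217670604436192632672/9057803339618625517
5702030720246317296997/237275368597577474084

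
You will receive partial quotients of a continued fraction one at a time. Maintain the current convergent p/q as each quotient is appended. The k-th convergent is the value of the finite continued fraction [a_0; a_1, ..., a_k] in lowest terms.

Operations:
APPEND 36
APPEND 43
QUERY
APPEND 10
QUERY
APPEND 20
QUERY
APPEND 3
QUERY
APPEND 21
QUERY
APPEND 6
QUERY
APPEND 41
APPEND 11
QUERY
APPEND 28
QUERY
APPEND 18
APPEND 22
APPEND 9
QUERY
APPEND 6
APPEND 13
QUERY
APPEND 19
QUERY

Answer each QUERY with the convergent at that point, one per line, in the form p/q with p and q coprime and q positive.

1549/43
15526/431
312069/8663
951733/26420
20298462/563483
122742505/3407318
55702895342/1546306049
1564733810743/43436832893
5630043990551171/156289381822514
452864997478854944/12571480902069393
8638837640828113457/239813151871645150

APPEND 36: p_0 = 36·1 + 0 = 36, q_0 = 36·0 + 1 = 1 → 36/1
APPEND 43: p_1 = 43·36 + 1 = 1549, q_1 = 43·1 + 0 = 43 → 1549/43
APPEND 10: p_2 = 10·1549 + 36 = 15526, q_2 = 10·43 + 1 = 431 → 15526/431
APPEND 20: p_3 = 20·15526 + 1549 = 312069, q_3 = 20·431 + 43 = 8663 → 312069/8663
APPEND 3: p_4 = 3·312069 + 15526 = 951733, q_4 = 3·8663 + 431 = 26420 → 951733/26420
APPEND 21: p_5 = 21·951733 + 312069 = 20298462, q_5 = 21·26420 + 8663 = 563483 → 20298462/563483
APPEND 6: p_6 = 6·20298462 + 951733 = 122742505, q_6 = 6·563483 + 26420 = 3407318 → 122742505/3407318
APPEND 41: p_7 = 41·122742505 + 20298462 = 5052741167, q_7 = 41·3407318 + 563483 = 140263521 → 5052741167/140263521
APPEND 11: p_8 = 11·5052741167 + 122742505 = 55702895342, q_8 = 11·140263521 + 3407318 = 1546306049 → 55702895342/1546306049
APPEND 28: p_9 = 28·55702895342 + 5052741167 = 1564733810743, q_9 = 28·1546306049 + 140263521 = 43436832893 → 1564733810743/43436832893
APPEND 18: p_10 = 18·1564733810743 + 55702895342 = 28220911488716, q_10 = 18·43436832893 + 1546306049 = 783409298123 → 28220911488716/783409298123
APPEND 22: p_11 = 22·28220911488716 + 1564733810743 = 622424786562495, q_11 = 22·783409298123 + 43436832893 = 17278441391599 → 622424786562495/17278441391599
APPEND 9: p_12 = 9·622424786562495 + 28220911488716 = 5630043990551171, q_12 = 9·17278441391599 + 783409298123 = 156289381822514 → 5630043990551171/156289381822514
APPEND 6: p_13 = 6·5630043990551171 + 622424786562495 = 34402688729869521, q_13 = 6·156289381822514 + 17278441391599 = 955014732326683 → 34402688729869521/955014732326683
APPEND 13: p_14 = 13·34402688729869521 + 5630043990551171 = 452864997478854944, q_14 = 13·955014732326683 + 156289381822514 = 12571480902069393 → 452864997478854944/12571480902069393
APPEND 19: p_15 = 19·452864997478854944 + 34402688729869521 = 8638837640828113457, q_15 = 19·12571480902069393 + 955014732326683 = 239813151871645150 → 8638837640828113457/239813151871645150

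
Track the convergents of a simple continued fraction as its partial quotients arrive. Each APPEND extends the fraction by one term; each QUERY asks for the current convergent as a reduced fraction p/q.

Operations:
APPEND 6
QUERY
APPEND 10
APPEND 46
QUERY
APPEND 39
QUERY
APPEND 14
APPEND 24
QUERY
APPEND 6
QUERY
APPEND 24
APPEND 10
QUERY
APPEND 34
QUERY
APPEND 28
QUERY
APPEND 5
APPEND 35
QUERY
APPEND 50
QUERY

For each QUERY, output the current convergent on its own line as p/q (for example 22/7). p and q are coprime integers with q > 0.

6/1
2812/461
109729/17989
37046161/6073357
223815984/36692449
54310113754/8903613779
1851952497413/303609560619
51908980041318/8509971311111
9200798824681423/1508381285377201
460301338086775153/75461917734976224

APPEND 6: p_0 = 6·1 + 0 = 6, q_0 = 6·0 + 1 = 1 → 6/1
APPEND 10: p_1 = 10·6 + 1 = 61, q_1 = 10·1 + 0 = 10 → 61/10
APPEND 46: p_2 = 46·61 + 6 = 2812, q_2 = 46·10 + 1 = 461 → 2812/461
APPEND 39: p_3 = 39·2812 + 61 = 109729, q_3 = 39·461 + 10 = 17989 → 109729/17989
APPEND 14: p_4 = 14·109729 + 2812 = 1539018, q_4 = 14·17989 + 461 = 252307 → 1539018/252307
APPEND 24: p_5 = 24·1539018 + 109729 = 37046161, q_5 = 24·252307 + 17989 = 6073357 → 37046161/6073357
APPEND 6: p_6 = 6·37046161 + 1539018 = 223815984, q_6 = 6·6073357 + 252307 = 36692449 → 223815984/36692449
APPEND 24: p_7 = 24·223815984 + 37046161 = 5408629777, q_7 = 24·36692449 + 6073357 = 886692133 → 5408629777/886692133
APPEND 10: p_8 = 10·5408629777 + 223815984 = 54310113754, q_8 = 10·886692133 + 36692449 = 8903613779 → 54310113754/8903613779
APPEND 34: p_9 = 34·54310113754 + 5408629777 = 1851952497413, q_9 = 34·8903613779 + 886692133 = 303609560619 → 1851952497413/303609560619
APPEND 28: p_10 = 28·1851952497413 + 54310113754 = 51908980041318, q_10 = 28·303609560619 + 8903613779 = 8509971311111 → 51908980041318/8509971311111
APPEND 5: p_11 = 5·51908980041318 + 1851952497413 = 261396852704003, q_11 = 5·8509971311111 + 303609560619 = 42853466116174 → 261396852704003/42853466116174
APPEND 35: p_12 = 35·261396852704003 + 51908980041318 = 9200798824681423, q_12 = 35·42853466116174 + 8509971311111 = 1508381285377201 → 9200798824681423/1508381285377201
APPEND 50: p_13 = 50·9200798824681423 + 261396852704003 = 460301338086775153, q_13 = 50·1508381285377201 + 42853466116174 = 75461917734976224 → 460301338086775153/75461917734976224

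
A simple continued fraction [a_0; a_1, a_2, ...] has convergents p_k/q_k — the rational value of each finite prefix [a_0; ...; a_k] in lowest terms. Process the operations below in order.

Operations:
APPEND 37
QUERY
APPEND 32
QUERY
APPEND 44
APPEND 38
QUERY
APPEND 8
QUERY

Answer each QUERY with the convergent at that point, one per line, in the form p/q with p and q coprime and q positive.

37/1
1185/32
1983911/53574
15923465/430001

APPEND 37: p_0 = 37·1 + 0 = 37, q_0 = 37·0 + 1 = 1 → 37/1
APPEND 32: p_1 = 32·37 + 1 = 1185, q_1 = 32·1 + 0 = 32 → 1185/32
APPEND 44: p_2 = 44·1185 + 37 = 52177, q_2 = 44·32 + 1 = 1409 → 52177/1409
APPEND 38: p_3 = 38·52177 + 1185 = 1983911, q_3 = 38·1409 + 32 = 53574 → 1983911/53574
APPEND 8: p_4 = 8·1983911 + 52177 = 15923465, q_4 = 8·53574 + 1409 = 430001 → 15923465/430001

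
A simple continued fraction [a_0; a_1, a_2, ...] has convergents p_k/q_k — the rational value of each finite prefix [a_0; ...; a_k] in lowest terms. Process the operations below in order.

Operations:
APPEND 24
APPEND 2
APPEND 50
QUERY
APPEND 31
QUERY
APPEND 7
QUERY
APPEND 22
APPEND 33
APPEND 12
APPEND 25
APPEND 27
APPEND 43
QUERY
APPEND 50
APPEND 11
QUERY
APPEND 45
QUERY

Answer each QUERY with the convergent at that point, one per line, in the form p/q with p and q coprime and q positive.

2474/101
76743/3133
539675/22032
138664110504981/5660902733375
76439366620667155/3120604299587994
3446707925430945809/140710370153901059

APPEND 24: p_0 = 24·1 + 0 = 24, q_0 = 24·0 + 1 = 1 → 24/1
APPEND 2: p_1 = 2·24 + 1 = 49, q_1 = 2·1 + 0 = 2 → 49/2
APPEND 50: p_2 = 50·49 + 24 = 2474, q_2 = 50·2 + 1 = 101 → 2474/101
APPEND 31: p_3 = 31·2474 + 49 = 76743, q_3 = 31·101 + 2 = 3133 → 76743/3133
APPEND 7: p_4 = 7·76743 + 2474 = 539675, q_4 = 7·3133 + 101 = 22032 → 539675/22032
APPEND 22: p_5 = 22·539675 + 76743 = 11949593, q_5 = 22·22032 + 3133 = 487837 → 11949593/487837
APPEND 33: p_6 = 33·11949593 + 539675 = 394876244, q_6 = 33·487837 + 22032 = 16120653 → 394876244/16120653
APPEND 12: p_7 = 12·394876244 + 11949593 = 4750464521, q_7 = 12·16120653 + 487837 = 193935673 → 4750464521/193935673
APPEND 25: p_8 = 25·4750464521 + 394876244 = 119156489269, q_8 = 25·193935673 + 16120653 = 4864512478 → 119156489269/4864512478
APPEND 27: p_9 = 27·119156489269 + 4750464521 = 3221975674784, q_9 = 27·4864512478 + 193935673 = 131535772579 → 3221975674784/131535772579
APPEND 43: p_10 = 43·3221975674784 + 119156489269 = 138664110504981, q_10 = 43·131535772579 + 4864512478 = 5660902733375 → 138664110504981/5660902733375
APPEND 50: p_11 = 50·138664110504981 + 3221975674784 = 6936427500923834, q_11 = 50·5660902733375 + 131535772579 = 283176672441329 → 6936427500923834/283176672441329
APPEND 11: p_12 = 11·6936427500923834 + 138664110504981 = 76439366620667155, q_12 = 11·283176672441329 + 5660902733375 = 3120604299587994 → 76439366620667155/3120604299587994
APPEND 45: p_13 = 45·76439366620667155 + 6936427500923834 = 3446707925430945809, q_13 = 45·3120604299587994 + 283176672441329 = 140710370153901059 → 3446707925430945809/140710370153901059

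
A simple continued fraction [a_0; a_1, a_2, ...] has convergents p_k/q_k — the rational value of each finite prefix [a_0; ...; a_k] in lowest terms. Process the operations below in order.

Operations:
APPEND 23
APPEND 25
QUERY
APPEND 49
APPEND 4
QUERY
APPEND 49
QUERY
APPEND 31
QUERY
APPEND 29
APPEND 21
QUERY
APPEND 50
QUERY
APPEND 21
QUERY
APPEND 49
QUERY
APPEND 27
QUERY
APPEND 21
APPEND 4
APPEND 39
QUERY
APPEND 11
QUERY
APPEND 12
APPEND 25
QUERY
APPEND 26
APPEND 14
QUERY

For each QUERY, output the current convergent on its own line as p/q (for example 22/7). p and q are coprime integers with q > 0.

576/25
113564/4929
5592883/242747
173492937/7530086
105948142113/4598450147
5302443993706/230141122591
111457272009939/4837562024558
5466708772480717/237270680325933
147712594128989298/6411145930824749
493627487291587770697/21424834322042534145
5442479797543519490865/236219074029309282992
1650527106242889061017790/71637562140873157534217
603363641169463900774748428/26187694933536135055009891

APPEND 23: p_0 = 23·1 + 0 = 23, q_0 = 23·0 + 1 = 1 → 23/1
APPEND 25: p_1 = 25·23 + 1 = 576, q_1 = 25·1 + 0 = 25 → 576/25
APPEND 49: p_2 = 49·576 + 23 = 28247, q_2 = 49·25 + 1 = 1226 → 28247/1226
APPEND 4: p_3 = 4·28247 + 576 = 113564, q_3 = 4·1226 + 25 = 4929 → 113564/4929
APPEND 49: p_4 = 49·113564 + 28247 = 5592883, q_4 = 49·4929 + 1226 = 242747 → 5592883/242747
APPEND 31: p_5 = 31·5592883 + 113564 = 173492937, q_5 = 31·242747 + 4929 = 7530086 → 173492937/7530086
APPEND 29: p_6 = 29·173492937 + 5592883 = 5036888056, q_6 = 29·7530086 + 242747 = 218615241 → 5036888056/218615241
APPEND 21: p_7 = 21·5036888056 + 173492937 = 105948142113, q_7 = 21·218615241 + 7530086 = 4598450147 → 105948142113/4598450147
APPEND 50: p_8 = 50·105948142113 + 5036888056 = 5302443993706, q_8 = 50·4598450147 + 218615241 = 230141122591 → 5302443993706/230141122591
APPEND 21: p_9 = 21·5302443993706 + 105948142113 = 111457272009939, q_9 = 21·230141122591 + 4598450147 = 4837562024558 → 111457272009939/4837562024558
APPEND 49: p_10 = 49·111457272009939 + 5302443993706 = 5466708772480717, q_10 = 49·4837562024558 + 230141122591 = 237270680325933 → 5466708772480717/237270680325933
APPEND 27: p_11 = 27·5466708772480717 + 111457272009939 = 147712594128989298, q_11 = 27·237270680325933 + 4837562024558 = 6411145930824749 → 147712594128989298/6411145930824749
APPEND 21: p_12 = 21·147712594128989298 + 5466708772480717 = 3107431185481255975, q_12 = 21·6411145930824749 + 237270680325933 = 134871335227645662 → 3107431185481255975/134871335227645662
APPEND 4: p_13 = 4·3107431185481255975 + 147712594128989298 = 12577437336054013198, q_13 = 4·134871335227645662 + 6411145930824749 = 545896486841407397 → 12577437336054013198/545896486841407397
APPEND 39: p_14 = 39·12577437336054013198 + 3107431185481255975 = 493627487291587770697, q_14 = 39·545896486841407397 + 134871335227645662 = 21424834322042534145 → 493627487291587770697/21424834322042534145
APPEND 11: p_15 = 11·493627487291587770697 + 12577437336054013198 = 5442479797543519490865, q_15 = 11·21424834322042534145 + 545896486841407397 = 236219074029309282992 → 5442479797543519490865/236219074029309282992
APPEND 12: p_16 = 12·5442479797543519490865 + 493627487291587770697 = 65803385057813821661077, q_16 = 12·236219074029309282992 + 21424834322042534145 = 2856053722673753930049 → 65803385057813821661077/2856053722673753930049
APPEND 25: p_17 = 25·65803385057813821661077 + 5442479797543519490865 = 1650527106242889061017790, q_17 = 25·2856053722673753930049 + 236219074029309282992 = 71637562140873157534217 → 1650527106242889061017790/71637562140873157534217
APPEND 26: p_18 = 26·1650527106242889061017790 + 65803385057813821661077 = 42979508147372929408123617, q_18 = 26·71637562140873157534217 + 2856053722673753930049 = 1865432669385375849819691 → 42979508147372929408123617/1865432669385375849819691
APPEND 14: p_19 = 14·42979508147372929408123617 + 1650527106242889061017790 = 603363641169463900774748428, q_19 = 14·1865432669385375849819691 + 71637562140873157534217 = 26187694933536135055009891 → 603363641169463900774748428/26187694933536135055009891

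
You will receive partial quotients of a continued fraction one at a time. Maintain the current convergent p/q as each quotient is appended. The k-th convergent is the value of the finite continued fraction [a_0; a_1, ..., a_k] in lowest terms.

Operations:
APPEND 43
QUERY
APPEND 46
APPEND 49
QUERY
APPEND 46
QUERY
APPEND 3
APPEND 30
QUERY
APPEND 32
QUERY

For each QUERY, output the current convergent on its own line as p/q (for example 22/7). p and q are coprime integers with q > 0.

APPEND 43: p_0 = 43·1 + 0 = 43, q_0 = 43·0 + 1 = 1 → 43/1
APPEND 46: p_1 = 46·43 + 1 = 1979, q_1 = 46·1 + 0 = 46 → 1979/46
APPEND 49: p_2 = 49·1979 + 43 = 97014, q_2 = 49·46 + 1 = 2255 → 97014/2255
APPEND 46: p_3 = 46·97014 + 1979 = 4464623, q_3 = 46·2255 + 46 = 103776 → 4464623/103776
APPEND 3: p_4 = 3·4464623 + 97014 = 13490883, q_4 = 3·103776 + 2255 = 313583 → 13490883/313583
APPEND 30: p_5 = 30·13490883 + 4464623 = 409191113, q_5 = 30·313583 + 103776 = 9511266 → 409191113/9511266
APPEND 32: p_6 = 32·409191113 + 13490883 = 13107606499, q_6 = 32·9511266 + 313583 = 304674095 → 13107606499/304674095

43/1
97014/2255
4464623/103776
409191113/9511266
13107606499/304674095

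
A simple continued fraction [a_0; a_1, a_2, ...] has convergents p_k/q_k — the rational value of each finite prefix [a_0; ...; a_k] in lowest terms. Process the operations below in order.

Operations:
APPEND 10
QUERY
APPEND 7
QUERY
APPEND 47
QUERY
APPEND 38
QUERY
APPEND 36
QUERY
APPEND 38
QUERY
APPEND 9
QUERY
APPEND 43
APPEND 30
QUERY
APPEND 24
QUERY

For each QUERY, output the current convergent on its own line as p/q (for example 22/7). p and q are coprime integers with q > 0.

APPEND 10: p_0 = 10·1 + 0 = 10, q_0 = 10·0 + 1 = 1 → 10/1
APPEND 7: p_1 = 7·10 + 1 = 71, q_1 = 7·1 + 0 = 7 → 71/7
APPEND 47: p_2 = 47·71 + 10 = 3347, q_2 = 47·7 + 1 = 330 → 3347/330
APPEND 38: p_3 = 38·3347 + 71 = 127257, q_3 = 38·330 + 7 = 12547 → 127257/12547
APPEND 36: p_4 = 36·127257 + 3347 = 4584599, q_4 = 36·12547 + 330 = 452022 → 4584599/452022
APPEND 38: p_5 = 38·4584599 + 127257 = 174342019, q_5 = 38·452022 + 12547 = 17189383 → 174342019/17189383
APPEND 9: p_6 = 9·174342019 + 4584599 = 1573662770, q_6 = 9·17189383 + 452022 = 155156469 → 1573662770/155156469
APPEND 43: p_7 = 43·1573662770 + 174342019 = 67841841129, q_7 = 43·155156469 + 17189383 = 6688917550 → 67841841129/6688917550
APPEND 30: p_8 = 30·67841841129 + 1573662770 = 2036828896640, q_8 = 30·6688917550 + 155156469 = 200822682969 → 2036828896640/200822682969
APPEND 24: p_9 = 24·2036828896640 + 67841841129 = 48951735360489, q_9 = 24·200822682969 + 6688917550 = 4826433308806 → 48951735360489/4826433308806

10/1
71/7
3347/330
127257/12547
4584599/452022
174342019/17189383
1573662770/155156469
2036828896640/200822682969
48951735360489/4826433308806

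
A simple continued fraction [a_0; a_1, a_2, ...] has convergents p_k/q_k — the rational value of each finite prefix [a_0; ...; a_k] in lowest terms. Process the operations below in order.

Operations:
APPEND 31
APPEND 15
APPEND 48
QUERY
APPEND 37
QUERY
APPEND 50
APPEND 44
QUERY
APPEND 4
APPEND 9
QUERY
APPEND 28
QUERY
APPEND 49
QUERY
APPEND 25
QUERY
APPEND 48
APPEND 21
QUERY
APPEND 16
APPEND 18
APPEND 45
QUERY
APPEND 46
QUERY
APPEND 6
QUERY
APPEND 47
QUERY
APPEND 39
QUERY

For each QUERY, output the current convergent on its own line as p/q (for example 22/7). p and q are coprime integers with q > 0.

APPEND 31: p_0 = 31·1 + 0 = 31, q_0 = 31·0 + 1 = 1 → 31/1
APPEND 15: p_1 = 15·31 + 1 = 466, q_1 = 15·1 + 0 = 15 → 466/15
APPEND 48: p_2 = 48·466 + 31 = 22399, q_2 = 48·15 + 1 = 721 → 22399/721
APPEND 37: p_3 = 37·22399 + 466 = 829229, q_3 = 37·721 + 15 = 26692 → 829229/26692
APPEND 50: p_4 = 50·829229 + 22399 = 41483849, q_4 = 50·26692 + 721 = 1335321 → 41483849/1335321
APPEND 44: p_5 = 44·41483849 + 829229 = 1826118585, q_5 = 44·1335321 + 26692 = 58780816 → 1826118585/58780816
APPEND 4: p_6 = 4·1826118585 + 41483849 = 7345958189, q_6 = 4·58780816 + 1335321 = 236458585 → 7345958189/236458585
APPEND 9: p_7 = 9·7345958189 + 1826118585 = 67939742286, q_7 = 9·236458585 + 58780816 = 2186908081 → 67939742286/2186908081
APPEND 28: p_8 = 28·67939742286 + 7345958189 = 1909658742197, q_8 = 28·2186908081 + 236458585 = 61469884853 → 1909658742197/61469884853
APPEND 49: p_9 = 49·1909658742197 + 67939742286 = 93641218109939, q_9 = 49·61469884853 + 2186908081 = 3014211265878 → 93641218109939/3014211265878
APPEND 25: p_10 = 25·93641218109939 + 1909658742197 = 2342940111490672, q_10 = 25·3014211265878 + 61469884853 = 75416751531803 → 2342940111490672/75416751531803
APPEND 48: p_11 = 48·2342940111490672 + 93641218109939 = 112554766569662195, q_11 = 48·75416751531803 + 3014211265878 = 3623018284792422 → 112554766569662195/3623018284792422
APPEND 21: p_12 = 21·112554766569662195 + 2342940111490672 = 2365993038074396767, q_12 = 21·3623018284792422 + 75416751531803 = 76158800732172665 → 2365993038074396767/76158800732172665
APPEND 16: p_13 = 16·2365993038074396767 + 112554766569662195 = 37968443375760010467, q_13 = 16·76158800732172665 + 3623018284792422 = 1222163829999555062 → 37968443375760010467/1222163829999555062
APPEND 18: p_14 = 18·37968443375760010467 + 2365993038074396767 = 685797973801754585173, q_14 = 18·1222163829999555062 + 76158800732172665 = 22075107740724163781 → 685797973801754585173/22075107740724163781
APPEND 45: p_15 = 45·685797973801754585173 + 37968443375760010467 = 30898877264454716343252, q_15 = 45·22075107740724163781 + 1222163829999555062 = 994602012162586925207 → 30898877264454716343252/994602012162586925207
APPEND 46: p_16 = 46·30898877264454716343252 + 685797973801754585173 = 1422034152138718706374765, q_16 = 46·994602012162586925207 + 22075107740724163781 = 45773767667219722723303 → 1422034152138718706374765/45773767667219722723303
APPEND 6: p_17 = 6·1422034152138718706374765 + 30898877264454716343252 = 8563103790096766954591842, q_17 = 6·45773767667219722723303 + 994602012162586925207 = 275637208015480923265025 → 8563103790096766954591842/275637208015480923265025
APPEND 47: p_18 = 47·8563103790096766954591842 + 1422034152138718706374765 = 403887912286686765572191339, q_18 = 47·275637208015480923265025 + 45773767667219722723303 = 13000722544394823116179478 → 403887912286686765572191339/13000722544394823116179478
APPEND 39: p_19 = 39·403887912286686765572191339 + 8563103790096766954591842 = 15760191682970880624270054063, q_19 = 39·13000722544394823116179478 + 275637208015480923265025 = 507303816439413582454264667 → 15760191682970880624270054063/507303816439413582454264667

22399/721
829229/26692
1826118585/58780816
67939742286/2186908081
1909658742197/61469884853
93641218109939/3014211265878
2342940111490672/75416751531803
2365993038074396767/76158800732172665
30898877264454716343252/994602012162586925207
1422034152138718706374765/45773767667219722723303
8563103790096766954591842/275637208015480923265025
403887912286686765572191339/13000722544394823116179478
15760191682970880624270054063/507303816439413582454264667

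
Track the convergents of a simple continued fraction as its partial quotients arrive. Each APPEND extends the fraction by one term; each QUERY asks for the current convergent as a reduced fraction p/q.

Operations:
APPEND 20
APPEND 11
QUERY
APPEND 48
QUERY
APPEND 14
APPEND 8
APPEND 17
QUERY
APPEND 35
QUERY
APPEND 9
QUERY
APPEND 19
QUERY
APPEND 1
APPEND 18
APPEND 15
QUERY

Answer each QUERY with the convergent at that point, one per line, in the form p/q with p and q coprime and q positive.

221/11
10628/529
20595457/1025122
722043727/35939135
6518989000/324477337
124582834727/6201008538
37397336750922/1861421800195

APPEND 20: p_0 = 20·1 + 0 = 20, q_0 = 20·0 + 1 = 1 → 20/1
APPEND 11: p_1 = 11·20 + 1 = 221, q_1 = 11·1 + 0 = 11 → 221/11
APPEND 48: p_2 = 48·221 + 20 = 10628, q_2 = 48·11 + 1 = 529 → 10628/529
APPEND 14: p_3 = 14·10628 + 221 = 149013, q_3 = 14·529 + 11 = 7417 → 149013/7417
APPEND 8: p_4 = 8·149013 + 10628 = 1202732, q_4 = 8·7417 + 529 = 59865 → 1202732/59865
APPEND 17: p_5 = 17·1202732 + 149013 = 20595457, q_5 = 17·59865 + 7417 = 1025122 → 20595457/1025122
APPEND 35: p_6 = 35·20595457 + 1202732 = 722043727, q_6 = 35·1025122 + 59865 = 35939135 → 722043727/35939135
APPEND 9: p_7 = 9·722043727 + 20595457 = 6518989000, q_7 = 9·35939135 + 1025122 = 324477337 → 6518989000/324477337
APPEND 19: p_8 = 19·6518989000 + 722043727 = 124582834727, q_8 = 19·324477337 + 35939135 = 6201008538 → 124582834727/6201008538
APPEND 1: p_9 = 1·124582834727 + 6518989000 = 131101823727, q_9 = 1·6201008538 + 324477337 = 6525485875 → 131101823727/6525485875
APPEND 18: p_10 = 18·131101823727 + 124582834727 = 2484415661813, q_10 = 18·6525485875 + 6201008538 = 123659754288 → 2484415661813/123659754288
APPEND 15: p_11 = 15·2484415661813 + 131101823727 = 37397336750922, q_11 = 15·123659754288 + 6525485875 = 1861421800195 → 37397336750922/1861421800195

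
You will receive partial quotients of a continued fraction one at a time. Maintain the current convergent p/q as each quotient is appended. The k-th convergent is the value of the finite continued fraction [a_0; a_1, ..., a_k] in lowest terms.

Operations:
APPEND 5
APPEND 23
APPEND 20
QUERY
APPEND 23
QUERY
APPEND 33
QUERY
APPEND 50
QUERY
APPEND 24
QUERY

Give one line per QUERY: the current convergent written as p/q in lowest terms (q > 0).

2325/461
53591/10626
1770828/351119
88594991/17566576
2128050612/421948943

APPEND 5: p_0 = 5·1 + 0 = 5, q_0 = 5·0 + 1 = 1 → 5/1
APPEND 23: p_1 = 23·5 + 1 = 116, q_1 = 23·1 + 0 = 23 → 116/23
APPEND 20: p_2 = 20·116 + 5 = 2325, q_2 = 20·23 + 1 = 461 → 2325/461
APPEND 23: p_3 = 23·2325 + 116 = 53591, q_3 = 23·461 + 23 = 10626 → 53591/10626
APPEND 33: p_4 = 33·53591 + 2325 = 1770828, q_4 = 33·10626 + 461 = 351119 → 1770828/351119
APPEND 50: p_5 = 50·1770828 + 53591 = 88594991, q_5 = 50·351119 + 10626 = 17566576 → 88594991/17566576
APPEND 24: p_6 = 24·88594991 + 1770828 = 2128050612, q_6 = 24·17566576 + 351119 = 421948943 → 2128050612/421948943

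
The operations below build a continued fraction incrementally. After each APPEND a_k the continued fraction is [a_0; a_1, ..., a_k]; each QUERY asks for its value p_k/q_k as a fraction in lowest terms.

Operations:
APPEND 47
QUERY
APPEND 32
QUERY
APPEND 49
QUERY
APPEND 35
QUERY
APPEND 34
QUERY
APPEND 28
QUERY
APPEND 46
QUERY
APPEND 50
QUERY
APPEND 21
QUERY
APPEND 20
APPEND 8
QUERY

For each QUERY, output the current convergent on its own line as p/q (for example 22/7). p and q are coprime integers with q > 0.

APPEND 47: p_0 = 47·1 + 0 = 47, q_0 = 47·0 + 1 = 1 → 47/1
APPEND 32: p_1 = 32·47 + 1 = 1505, q_1 = 32·1 + 0 = 32 → 1505/32
APPEND 49: p_2 = 49·1505 + 47 = 73792, q_2 = 49·32 + 1 = 1569 → 73792/1569
APPEND 35: p_3 = 35·73792 + 1505 = 2584225, q_3 = 35·1569 + 32 = 54947 → 2584225/54947
APPEND 34: p_4 = 34·2584225 + 73792 = 87937442, q_4 = 34·54947 + 1569 = 1869767 → 87937442/1869767
APPEND 28: p_5 = 28·87937442 + 2584225 = 2464832601, q_5 = 28·1869767 + 54947 = 52408423 → 2464832601/52408423
APPEND 46: p_6 = 46·2464832601 + 87937442 = 113470237088, q_6 = 46·52408423 + 1869767 = 2412657225 → 113470237088/2412657225
APPEND 50: p_7 = 50·113470237088 + 2464832601 = 5675976687001, q_7 = 50·2412657225 + 52408423 = 120685269673 → 5675976687001/120685269673
APPEND 21: p_8 = 21·5675976687001 + 113470237088 = 119308980664109, q_8 = 21·120685269673 + 2412657225 = 2536803320358 → 119308980664109/2536803320358
APPEND 20: p_9 = 20·119308980664109 + 5675976687001 = 2391855589969181, q_9 = 20·2536803320358 + 120685269673 = 50856751676833 → 2391855589969181/50856751676833
APPEND 8: p_10 = 8·2391855589969181 + 119308980664109 = 19254153700417557, q_10 = 8·50856751676833 + 2536803320358 = 409390816735022 → 19254153700417557/409390816735022

47/1
1505/32
73792/1569
2584225/54947
87937442/1869767
2464832601/52408423
113470237088/2412657225
5675976687001/120685269673
119308980664109/2536803320358
19254153700417557/409390816735022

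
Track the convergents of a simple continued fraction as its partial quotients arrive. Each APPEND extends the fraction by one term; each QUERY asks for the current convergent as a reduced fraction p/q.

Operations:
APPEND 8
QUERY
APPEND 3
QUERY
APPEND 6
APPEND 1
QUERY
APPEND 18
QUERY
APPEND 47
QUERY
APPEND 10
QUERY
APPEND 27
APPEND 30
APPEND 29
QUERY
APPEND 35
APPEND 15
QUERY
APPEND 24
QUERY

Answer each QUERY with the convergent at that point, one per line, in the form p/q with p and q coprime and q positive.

8/1
25/3
183/22
3452/415
162427/19527
1627722/195685
38467816129/4624607027
20253945614134/2434932591377
487442393259083/58600402725338

APPEND 8: p_0 = 8·1 + 0 = 8, q_0 = 8·0 + 1 = 1 → 8/1
APPEND 3: p_1 = 3·8 + 1 = 25, q_1 = 3·1 + 0 = 3 → 25/3
APPEND 6: p_2 = 6·25 + 8 = 158, q_2 = 6·3 + 1 = 19 → 158/19
APPEND 1: p_3 = 1·158 + 25 = 183, q_3 = 1·19 + 3 = 22 → 183/22
APPEND 18: p_4 = 18·183 + 158 = 3452, q_4 = 18·22 + 19 = 415 → 3452/415
APPEND 47: p_5 = 47·3452 + 183 = 162427, q_5 = 47·415 + 22 = 19527 → 162427/19527
APPEND 10: p_6 = 10·162427 + 3452 = 1627722, q_6 = 10·19527 + 415 = 195685 → 1627722/195685
APPEND 27: p_7 = 27·1627722 + 162427 = 44110921, q_7 = 27·195685 + 19527 = 5303022 → 44110921/5303022
APPEND 30: p_8 = 30·44110921 + 1627722 = 1324955352, q_8 = 30·5303022 + 195685 = 159286345 → 1324955352/159286345
APPEND 29: p_9 = 29·1324955352 + 44110921 = 38467816129, q_9 = 29·159286345 + 5303022 = 4624607027 → 38467816129/4624607027
APPEND 35: p_10 = 35·38467816129 + 1324955352 = 1347698519867, q_10 = 35·4624607027 + 159286345 = 162020532290 → 1347698519867/162020532290
APPEND 15: p_11 = 15·1347698519867 + 38467816129 = 20253945614134, q_11 = 15·162020532290 + 4624607027 = 2434932591377 → 20253945614134/2434932591377
APPEND 24: p_12 = 24·20253945614134 + 1347698519867 = 487442393259083, q_12 = 24·2434932591377 + 162020532290 = 58600402725338 → 487442393259083/58600402725338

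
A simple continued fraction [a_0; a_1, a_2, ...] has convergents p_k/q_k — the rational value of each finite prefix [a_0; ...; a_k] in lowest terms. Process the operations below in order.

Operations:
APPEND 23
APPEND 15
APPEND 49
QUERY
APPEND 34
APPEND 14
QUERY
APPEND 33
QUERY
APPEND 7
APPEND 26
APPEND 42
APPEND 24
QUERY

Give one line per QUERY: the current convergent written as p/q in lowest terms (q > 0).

APPEND 23: p_0 = 23·1 + 0 = 23, q_0 = 23·0 + 1 = 1 → 23/1
APPEND 15: p_1 = 15·23 + 1 = 346, q_1 = 15·1 + 0 = 15 → 346/15
APPEND 49: p_2 = 49·346 + 23 = 16977, q_2 = 49·15 + 1 = 736 → 16977/736
APPEND 34: p_3 = 34·16977 + 346 = 577564, q_3 = 34·736 + 15 = 25039 → 577564/25039
APPEND 14: p_4 = 14·577564 + 16977 = 8102873, q_4 = 14·25039 + 736 = 351282 → 8102873/351282
APPEND 33: p_5 = 33·8102873 + 577564 = 267972373, q_5 = 33·351282 + 25039 = 11617345 → 267972373/11617345
APPEND 7: p_6 = 7·267972373 + 8102873 = 1883909484, q_6 = 7·11617345 + 351282 = 81672697 → 1883909484/81672697
APPEND 26: p_7 = 26·1883909484 + 267972373 = 49249618957, q_7 = 26·81672697 + 11617345 = 2135107467 → 49249618957/2135107467
APPEND 42: p_8 = 42·49249618957 + 1883909484 = 2070367905678, q_8 = 42·2135107467 + 81672697 = 89756186311 → 2070367905678/89756186311
APPEND 24: p_9 = 24·2070367905678 + 49249618957 = 49738079355229, q_9 = 24·89756186311 + 2135107467 = 2156283578931 → 49738079355229/2156283578931

16977/736
8102873/351282
267972373/11617345
49738079355229/2156283578931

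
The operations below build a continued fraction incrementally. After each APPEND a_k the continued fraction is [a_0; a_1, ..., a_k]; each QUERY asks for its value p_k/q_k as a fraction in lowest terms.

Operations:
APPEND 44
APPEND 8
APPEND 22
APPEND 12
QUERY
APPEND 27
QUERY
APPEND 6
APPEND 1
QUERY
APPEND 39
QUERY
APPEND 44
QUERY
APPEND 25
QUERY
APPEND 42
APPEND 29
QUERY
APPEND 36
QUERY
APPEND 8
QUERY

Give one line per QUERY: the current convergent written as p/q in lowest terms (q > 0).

APPEND 44: p_0 = 44·1 + 0 = 44, q_0 = 44·0 + 1 = 1 → 44/1
APPEND 8: p_1 = 8·44 + 1 = 353, q_1 = 8·1 + 0 = 8 → 353/8
APPEND 22: p_2 = 22·353 + 44 = 7810, q_2 = 22·8 + 1 = 177 → 7810/177
APPEND 12: p_3 = 12·7810 + 353 = 94073, q_3 = 12·177 + 8 = 2132 → 94073/2132
APPEND 27: p_4 = 27·94073 + 7810 = 2547781, q_4 = 27·2132 + 177 = 57741 → 2547781/57741
APPEND 6: p_5 = 6·2547781 + 94073 = 15380759, q_5 = 6·57741 + 2132 = 348578 → 15380759/348578
APPEND 1: p_6 = 1·15380759 + 2547781 = 17928540, q_6 = 1·348578 + 57741 = 406319 → 17928540/406319
APPEND 39: p_7 = 39·17928540 + 15380759 = 714593819, q_7 = 39·406319 + 348578 = 16195019 → 714593819/16195019
APPEND 44: p_8 = 44·714593819 + 17928540 = 31460056576, q_8 = 44·16195019 + 406319 = 712987155 → 31460056576/712987155
APPEND 25: p_9 = 25·31460056576 + 714593819 = 787216008219, q_9 = 25·712987155 + 16195019 = 17840873894 → 787216008219/17840873894
APPEND 42: p_10 = 42·787216008219 + 31460056576 = 33094532401774, q_10 = 42·17840873894 + 712987155 = 750029690703 → 33094532401774/750029690703
APPEND 29: p_11 = 29·33094532401774 + 787216008219 = 960528655659665, q_11 = 29·750029690703 + 17840873894 = 21768701904281 → 960528655659665/21768701904281
APPEND 36: p_12 = 36·960528655659665 + 33094532401774 = 34612126136149714, q_12 = 36·21768701904281 + 750029690703 = 784423298244819 → 34612126136149714/784423298244819
APPEND 8: p_13 = 8·34612126136149714 + 960528655659665 = 277857537744857377, q_13 = 8·784423298244819 + 21768701904281 = 6297155087862833 → 277857537744857377/6297155087862833

94073/2132
2547781/57741
17928540/406319
714593819/16195019
31460056576/712987155
787216008219/17840873894
960528655659665/21768701904281
34612126136149714/784423298244819
277857537744857377/6297155087862833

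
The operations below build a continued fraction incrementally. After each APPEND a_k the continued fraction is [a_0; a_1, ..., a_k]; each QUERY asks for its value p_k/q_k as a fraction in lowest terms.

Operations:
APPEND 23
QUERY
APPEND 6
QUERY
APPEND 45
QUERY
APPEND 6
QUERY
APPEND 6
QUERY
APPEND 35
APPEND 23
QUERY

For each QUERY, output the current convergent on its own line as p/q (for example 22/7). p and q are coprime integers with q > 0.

APPEND 23: p_0 = 23·1 + 0 = 23, q_0 = 23·0 + 1 = 1 → 23/1
APPEND 6: p_1 = 6·23 + 1 = 139, q_1 = 6·1 + 0 = 6 → 139/6
APPEND 45: p_2 = 45·139 + 23 = 6278, q_2 = 45·6 + 1 = 271 → 6278/271
APPEND 6: p_3 = 6·6278 + 139 = 37807, q_3 = 6·271 + 6 = 1632 → 37807/1632
APPEND 6: p_4 = 6·37807 + 6278 = 233120, q_4 = 6·1632 + 271 = 10063 → 233120/10063
APPEND 35: p_5 = 35·233120 + 37807 = 8197007, q_5 = 35·10063 + 1632 = 353837 → 8197007/353837
APPEND 23: p_6 = 23·8197007 + 233120 = 188764281, q_6 = 23·353837 + 10063 = 8148314 → 188764281/8148314

23/1
139/6
6278/271
37807/1632
233120/10063
188764281/8148314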